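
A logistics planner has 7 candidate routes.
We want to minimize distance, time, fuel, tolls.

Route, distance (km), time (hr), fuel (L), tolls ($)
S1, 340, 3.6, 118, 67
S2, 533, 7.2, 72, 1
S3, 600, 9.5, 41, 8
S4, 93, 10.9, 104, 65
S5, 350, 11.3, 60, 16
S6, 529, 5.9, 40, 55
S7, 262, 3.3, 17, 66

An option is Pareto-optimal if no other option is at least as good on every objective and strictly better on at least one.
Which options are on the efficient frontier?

S1: dominated by S7 (distance 262≤340, time 3.3≤3.6, fuel 17≤118, tolls 66≤67).
S2: not dominated (best tolls).
S3: not dominated.
S4: not dominated (best distance).
S5: not dominated.
S6: not dominated.
S7: not dominated (best time).

S2, S3, S4, S5, S6, S7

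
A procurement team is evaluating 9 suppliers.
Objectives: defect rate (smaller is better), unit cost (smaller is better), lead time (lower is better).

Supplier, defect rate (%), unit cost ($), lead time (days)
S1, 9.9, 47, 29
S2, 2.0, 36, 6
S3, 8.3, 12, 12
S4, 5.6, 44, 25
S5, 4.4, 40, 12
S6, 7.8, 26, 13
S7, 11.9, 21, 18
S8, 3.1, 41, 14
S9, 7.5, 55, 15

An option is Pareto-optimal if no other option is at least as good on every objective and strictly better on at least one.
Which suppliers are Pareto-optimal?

S2, S3, S6

S1: dominated by S2 (defect rate 2.0≤9.9, unit cost 36≤47, lead time 6≤29).
S2: not dominated (best defect rate).
S3: not dominated (best unit cost).
S4: dominated by S2 (defect rate 2.0≤5.6, unit cost 36≤44, lead time 6≤25).
S5: dominated by S2 (defect rate 2.0≤4.4, unit cost 36≤40, lead time 6≤12).
S6: not dominated.
S7: dominated by S3 (defect rate 8.3≤11.9, unit cost 12≤21, lead time 12≤18).
S8: dominated by S2 (defect rate 2.0≤3.1, unit cost 36≤41, lead time 6≤14).
S9: dominated by S2 (defect rate 2.0≤7.5, unit cost 36≤55, lead time 6≤15).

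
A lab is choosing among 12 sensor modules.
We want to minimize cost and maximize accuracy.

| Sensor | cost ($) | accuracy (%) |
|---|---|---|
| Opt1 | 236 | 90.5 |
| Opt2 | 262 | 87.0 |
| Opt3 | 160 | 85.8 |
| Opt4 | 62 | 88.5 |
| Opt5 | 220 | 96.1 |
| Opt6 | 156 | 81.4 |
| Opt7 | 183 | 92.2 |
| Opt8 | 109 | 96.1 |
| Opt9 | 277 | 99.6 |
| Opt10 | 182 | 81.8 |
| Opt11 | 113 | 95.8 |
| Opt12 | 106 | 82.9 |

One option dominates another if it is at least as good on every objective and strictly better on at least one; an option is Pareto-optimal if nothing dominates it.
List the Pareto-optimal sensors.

Opt1: dominated by Opt5 (cost 220≤236, accuracy 96.1≥90.5).
Opt2: dominated by Opt1 (cost 236≤262, accuracy 90.5≥87.0).
Opt3: dominated by Opt4 (cost 62≤160, accuracy 88.5≥85.8).
Opt4: not dominated (best cost).
Opt5: dominated by Opt8 (cost 109≤220, accuracy 96.1≥96.1).
Opt6: dominated by Opt4 (cost 62≤156, accuracy 88.5≥81.4).
Opt7: dominated by Opt8 (cost 109≤183, accuracy 96.1≥92.2).
Opt8: not dominated.
Opt9: not dominated (best accuracy).
Opt10: dominated by Opt3 (cost 160≤182, accuracy 85.8≥81.8).
Opt11: dominated by Opt8 (cost 109≤113, accuracy 96.1≥95.8).
Opt12: dominated by Opt4 (cost 62≤106, accuracy 88.5≥82.9).

Opt4, Opt8, Opt9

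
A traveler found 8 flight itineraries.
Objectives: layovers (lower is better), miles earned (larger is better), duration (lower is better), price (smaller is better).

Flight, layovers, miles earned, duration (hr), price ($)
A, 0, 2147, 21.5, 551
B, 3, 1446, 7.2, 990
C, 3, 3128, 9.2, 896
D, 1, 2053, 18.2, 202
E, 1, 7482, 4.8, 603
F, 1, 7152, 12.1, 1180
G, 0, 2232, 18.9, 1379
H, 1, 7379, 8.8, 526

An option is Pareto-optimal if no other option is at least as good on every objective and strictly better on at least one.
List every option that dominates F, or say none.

E: layovers 1≤1, miles earned 7482≥7152, duration 4.8≤12.1, price 603≤1180 — dominates F.
H: layovers 1≤1, miles earned 7379≥7152, duration 8.8≤12.1, price 526≤1180 — dominates F.
Others (A, B, C, D, G) are each worse than F on at least one objective.

E, H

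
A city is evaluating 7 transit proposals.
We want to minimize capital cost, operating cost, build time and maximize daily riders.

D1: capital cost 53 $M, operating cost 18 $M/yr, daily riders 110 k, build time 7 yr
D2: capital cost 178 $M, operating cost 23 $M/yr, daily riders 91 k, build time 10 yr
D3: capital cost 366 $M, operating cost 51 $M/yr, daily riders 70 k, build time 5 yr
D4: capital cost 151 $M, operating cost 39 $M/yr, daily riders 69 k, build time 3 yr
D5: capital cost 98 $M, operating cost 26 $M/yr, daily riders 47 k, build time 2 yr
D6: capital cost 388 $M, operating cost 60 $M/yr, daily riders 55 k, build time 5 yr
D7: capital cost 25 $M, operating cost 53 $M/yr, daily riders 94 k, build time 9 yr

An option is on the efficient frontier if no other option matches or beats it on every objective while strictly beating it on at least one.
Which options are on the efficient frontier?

D1, D3, D4, D5, D7

D1: not dominated (best operating cost).
D2: dominated by D1 (capital cost 53≤178, operating cost 18≤23, daily riders 110≥91, build time 7≤10).
D3: not dominated.
D4: not dominated.
D5: not dominated (best build time).
D6: dominated by D3 (capital cost 366≤388, operating cost 51≤60, daily riders 70≥55, build time 5≤5).
D7: not dominated (best capital cost).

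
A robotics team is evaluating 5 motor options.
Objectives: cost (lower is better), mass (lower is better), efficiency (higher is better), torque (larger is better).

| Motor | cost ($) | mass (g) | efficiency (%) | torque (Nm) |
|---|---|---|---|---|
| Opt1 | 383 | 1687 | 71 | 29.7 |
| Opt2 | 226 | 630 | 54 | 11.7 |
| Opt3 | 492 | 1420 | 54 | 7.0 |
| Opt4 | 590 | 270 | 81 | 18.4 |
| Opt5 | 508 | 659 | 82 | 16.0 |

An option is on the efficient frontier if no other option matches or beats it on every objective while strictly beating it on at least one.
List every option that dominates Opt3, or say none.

Opt2

Opt2: cost 226≤492, mass 630≤1420, efficiency 54≥54, torque 11.7≥7.0 — dominates Opt3.
Others (Opt1, Opt4, Opt5) are each worse than Opt3 on at least one objective.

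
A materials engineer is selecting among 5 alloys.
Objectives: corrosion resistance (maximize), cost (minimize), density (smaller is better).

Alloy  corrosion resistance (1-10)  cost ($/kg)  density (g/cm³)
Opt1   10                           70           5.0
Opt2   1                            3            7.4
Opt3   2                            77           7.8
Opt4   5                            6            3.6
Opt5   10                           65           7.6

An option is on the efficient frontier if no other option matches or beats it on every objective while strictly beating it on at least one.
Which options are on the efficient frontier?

Opt1: not dominated.
Opt2: not dominated (best cost).
Opt3: dominated by Opt1 (corrosion resistance 10≥2, cost 70≤77, density 5.0≤7.8).
Opt4: not dominated (best density).
Opt5: not dominated.

Opt1, Opt2, Opt4, Opt5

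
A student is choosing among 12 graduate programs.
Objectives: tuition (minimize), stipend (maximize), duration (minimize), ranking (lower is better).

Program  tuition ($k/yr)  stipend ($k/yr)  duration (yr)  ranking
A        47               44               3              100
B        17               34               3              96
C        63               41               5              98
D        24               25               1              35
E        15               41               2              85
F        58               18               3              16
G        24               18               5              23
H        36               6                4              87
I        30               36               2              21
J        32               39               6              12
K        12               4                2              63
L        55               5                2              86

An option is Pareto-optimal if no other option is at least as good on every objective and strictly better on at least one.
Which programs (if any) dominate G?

none

A: worse on tuition (47 vs 24).
B: worse on ranking (96 vs 23).
C: worse on tuition (63 vs 24).
D: worse on ranking (35 vs 23).
E: worse on ranking (85 vs 23).
F: worse on tuition (58 vs 24).
H: worse on tuition (36 vs 24).
I: worse on tuition (30 vs 24).
J: worse on tuition (32 vs 24).
K: worse on stipend (4 vs 18).
L: worse on tuition (55 vs 24).
No option dominates G.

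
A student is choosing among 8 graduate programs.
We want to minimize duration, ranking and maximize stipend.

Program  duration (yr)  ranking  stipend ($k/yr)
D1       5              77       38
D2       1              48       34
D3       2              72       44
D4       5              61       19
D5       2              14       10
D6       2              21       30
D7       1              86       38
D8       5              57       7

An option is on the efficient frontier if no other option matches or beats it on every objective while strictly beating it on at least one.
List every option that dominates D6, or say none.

D1: worse on duration (5 vs 2).
D2: worse on ranking (48 vs 21).
D3: worse on ranking (72 vs 21).
D4: worse on duration (5 vs 2).
D5: worse on stipend (10 vs 30).
D7: worse on ranking (86 vs 21).
D8: worse on duration (5 vs 2).
No option dominates D6.

none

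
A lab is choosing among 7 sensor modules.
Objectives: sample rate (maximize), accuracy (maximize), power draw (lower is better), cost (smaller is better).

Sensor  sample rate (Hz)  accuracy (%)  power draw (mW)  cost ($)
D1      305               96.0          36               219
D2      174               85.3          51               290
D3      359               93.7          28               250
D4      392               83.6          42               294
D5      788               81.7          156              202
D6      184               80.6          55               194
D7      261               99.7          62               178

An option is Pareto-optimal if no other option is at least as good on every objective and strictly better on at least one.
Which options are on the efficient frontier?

D1: not dominated.
D2: dominated by D1 (sample rate 305≥174, accuracy 96.0≥85.3, power draw 36≤51, cost 219≤290).
D3: not dominated (best power draw).
D4: not dominated.
D5: not dominated (best sample rate).
D6: not dominated.
D7: not dominated (best accuracy).

D1, D3, D4, D5, D6, D7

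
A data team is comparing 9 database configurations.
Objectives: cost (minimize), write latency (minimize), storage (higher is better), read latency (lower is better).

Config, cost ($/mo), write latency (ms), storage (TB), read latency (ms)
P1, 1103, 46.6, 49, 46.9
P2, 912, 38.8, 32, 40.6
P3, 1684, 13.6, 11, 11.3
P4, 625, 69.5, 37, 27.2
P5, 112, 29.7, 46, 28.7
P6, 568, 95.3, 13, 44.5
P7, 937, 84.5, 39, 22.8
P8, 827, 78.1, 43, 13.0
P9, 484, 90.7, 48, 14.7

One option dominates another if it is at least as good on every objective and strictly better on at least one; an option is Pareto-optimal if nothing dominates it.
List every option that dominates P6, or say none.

P5: cost 112≤568, write latency 29.7≤95.3, storage 46≥13, read latency 28.7≤44.5 — dominates P6.
P9: cost 484≤568, write latency 90.7≤95.3, storage 48≥13, read latency 14.7≤44.5 — dominates P6.
Others (P1, P2, P3, P4, P7, P8) are each worse than P6 on at least one objective.

P5, P9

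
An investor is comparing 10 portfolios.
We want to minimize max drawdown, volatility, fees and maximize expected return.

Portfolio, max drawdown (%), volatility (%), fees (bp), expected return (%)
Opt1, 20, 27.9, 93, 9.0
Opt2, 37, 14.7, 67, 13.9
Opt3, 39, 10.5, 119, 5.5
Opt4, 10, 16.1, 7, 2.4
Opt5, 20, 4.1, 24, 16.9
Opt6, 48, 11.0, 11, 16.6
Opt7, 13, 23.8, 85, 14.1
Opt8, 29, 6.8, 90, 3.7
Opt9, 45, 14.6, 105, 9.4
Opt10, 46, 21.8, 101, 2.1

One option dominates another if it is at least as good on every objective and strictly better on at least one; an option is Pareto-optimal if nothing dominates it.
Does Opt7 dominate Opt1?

Yes

Opt7 vs Opt1: max drawdown 13≤20, volatility 23.8≤27.9, fees 85≤93, expected return 14.1≥9.0 — Opt7 is at least as good on every objective with at least one strict improvement.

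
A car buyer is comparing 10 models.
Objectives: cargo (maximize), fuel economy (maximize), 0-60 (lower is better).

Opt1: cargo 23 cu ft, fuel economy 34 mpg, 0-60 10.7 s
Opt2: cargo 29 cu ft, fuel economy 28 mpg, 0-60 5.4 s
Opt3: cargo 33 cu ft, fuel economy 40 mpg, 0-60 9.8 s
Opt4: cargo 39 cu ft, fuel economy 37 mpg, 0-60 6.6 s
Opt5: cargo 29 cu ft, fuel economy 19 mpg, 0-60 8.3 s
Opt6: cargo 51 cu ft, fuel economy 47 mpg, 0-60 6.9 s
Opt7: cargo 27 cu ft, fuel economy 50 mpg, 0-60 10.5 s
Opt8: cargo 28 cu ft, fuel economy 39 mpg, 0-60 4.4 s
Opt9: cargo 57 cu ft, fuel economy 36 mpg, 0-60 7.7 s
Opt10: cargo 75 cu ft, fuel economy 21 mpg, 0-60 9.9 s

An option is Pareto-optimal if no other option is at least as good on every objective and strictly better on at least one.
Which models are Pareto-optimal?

Opt1: dominated by Opt3 (cargo 33≥23, fuel economy 40≥34, 0-60 9.8≤10.7).
Opt2: not dominated.
Opt3: dominated by Opt6 (cargo 51≥33, fuel economy 47≥40, 0-60 6.9≤9.8).
Opt4: not dominated.
Opt5: dominated by Opt2 (cargo 29≥29, fuel economy 28≥19, 0-60 5.4≤8.3).
Opt6: not dominated.
Opt7: not dominated (best fuel economy).
Opt8: not dominated (best 0-60).
Opt9: not dominated.
Opt10: not dominated (best cargo).

Opt2, Opt4, Opt6, Opt7, Opt8, Opt9, Opt10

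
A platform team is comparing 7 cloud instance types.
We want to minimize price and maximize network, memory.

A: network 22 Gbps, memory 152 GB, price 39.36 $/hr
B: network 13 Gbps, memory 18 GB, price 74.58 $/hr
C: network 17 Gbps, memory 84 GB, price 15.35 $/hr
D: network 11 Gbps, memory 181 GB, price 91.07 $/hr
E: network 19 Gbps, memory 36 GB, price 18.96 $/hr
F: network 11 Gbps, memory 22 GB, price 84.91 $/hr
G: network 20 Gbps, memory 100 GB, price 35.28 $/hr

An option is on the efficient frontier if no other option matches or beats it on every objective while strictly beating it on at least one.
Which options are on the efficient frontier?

A, C, D, E, G

A: not dominated (best network).
B: dominated by A (network 22≥13, memory 152≥18, price 39.36≤74.58).
C: not dominated (best price).
D: not dominated (best memory).
E: not dominated.
F: dominated by A (network 22≥11, memory 152≥22, price 39.36≤84.91).
G: not dominated.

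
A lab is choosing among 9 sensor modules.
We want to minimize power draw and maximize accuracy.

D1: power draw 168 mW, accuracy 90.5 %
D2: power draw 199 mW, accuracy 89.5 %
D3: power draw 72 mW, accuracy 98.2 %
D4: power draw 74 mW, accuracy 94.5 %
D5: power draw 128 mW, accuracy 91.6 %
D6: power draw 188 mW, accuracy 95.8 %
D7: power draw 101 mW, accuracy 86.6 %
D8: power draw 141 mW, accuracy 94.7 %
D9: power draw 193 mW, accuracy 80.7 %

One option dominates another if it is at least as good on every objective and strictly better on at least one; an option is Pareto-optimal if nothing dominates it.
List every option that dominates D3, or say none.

D1: worse on power draw (168 vs 72).
D2: worse on power draw (199 vs 72).
D4: worse on power draw (74 vs 72).
D5: worse on power draw (128 vs 72).
D6: worse on power draw (188 vs 72).
D7: worse on power draw (101 vs 72).
D8: worse on power draw (141 vs 72).
D9: worse on power draw (193 vs 72).
No option dominates D3.

none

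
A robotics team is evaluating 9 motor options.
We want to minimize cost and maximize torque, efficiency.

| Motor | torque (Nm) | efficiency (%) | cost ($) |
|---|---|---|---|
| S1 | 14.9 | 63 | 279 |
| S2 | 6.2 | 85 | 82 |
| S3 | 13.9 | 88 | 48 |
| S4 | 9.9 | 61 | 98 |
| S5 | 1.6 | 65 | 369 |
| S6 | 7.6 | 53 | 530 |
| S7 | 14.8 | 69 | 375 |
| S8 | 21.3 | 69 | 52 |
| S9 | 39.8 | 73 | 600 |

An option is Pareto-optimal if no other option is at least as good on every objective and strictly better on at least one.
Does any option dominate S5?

S2 vs S5: torque 6.2≥1.6, efficiency 85≥65, cost 82≤369 — S2 is at least as good on every objective and strictly better on at least one, so S2 dominates S5.

Yes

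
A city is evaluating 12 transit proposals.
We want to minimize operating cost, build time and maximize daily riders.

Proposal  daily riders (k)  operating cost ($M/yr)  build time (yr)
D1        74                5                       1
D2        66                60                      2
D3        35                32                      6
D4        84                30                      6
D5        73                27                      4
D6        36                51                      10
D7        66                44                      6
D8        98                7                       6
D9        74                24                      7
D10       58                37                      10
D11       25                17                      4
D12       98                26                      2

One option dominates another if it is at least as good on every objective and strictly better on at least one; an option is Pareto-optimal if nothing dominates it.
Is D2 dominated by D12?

Yes

D12 vs D2: daily riders 98≥66, operating cost 26≤60, build time 2≤2 — D12 is at least as good on every objective with at least one strict improvement.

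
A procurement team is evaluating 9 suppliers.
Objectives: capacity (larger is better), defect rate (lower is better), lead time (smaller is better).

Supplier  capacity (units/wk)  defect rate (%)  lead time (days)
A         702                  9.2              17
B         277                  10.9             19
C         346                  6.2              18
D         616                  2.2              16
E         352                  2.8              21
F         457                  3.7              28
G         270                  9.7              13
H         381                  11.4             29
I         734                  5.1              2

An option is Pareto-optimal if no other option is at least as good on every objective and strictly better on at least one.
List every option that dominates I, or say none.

none

A: worse on capacity (702 vs 734).
B: worse on capacity (277 vs 734).
C: worse on capacity (346 vs 734).
D: worse on capacity (616 vs 734).
E: worse on capacity (352 vs 734).
F: worse on capacity (457 vs 734).
G: worse on capacity (270 vs 734).
H: worse on capacity (381 vs 734).
No option dominates I.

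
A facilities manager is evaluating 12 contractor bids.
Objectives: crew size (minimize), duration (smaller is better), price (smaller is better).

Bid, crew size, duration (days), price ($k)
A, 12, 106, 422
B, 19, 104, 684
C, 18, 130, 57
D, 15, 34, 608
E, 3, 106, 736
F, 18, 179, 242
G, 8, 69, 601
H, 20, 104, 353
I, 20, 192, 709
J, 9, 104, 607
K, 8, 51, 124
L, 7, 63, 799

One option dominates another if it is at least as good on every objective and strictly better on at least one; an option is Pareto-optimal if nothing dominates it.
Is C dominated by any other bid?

No

A: worse on price (422 vs 57).
B: worse on crew size (19 vs 18).
D: worse on price (608 vs 57).
E: worse on price (736 vs 57).
F: worse on duration (179 vs 130).
G: worse on price (601 vs 57).
H: worse on crew size (20 vs 18).
I: worse on crew size (20 vs 18).
J: worse on price (607 vs 57).
K: worse on price (124 vs 57).
L: worse on price (799 vs 57).
No option is at least as good as C on every objective and strictly better on one.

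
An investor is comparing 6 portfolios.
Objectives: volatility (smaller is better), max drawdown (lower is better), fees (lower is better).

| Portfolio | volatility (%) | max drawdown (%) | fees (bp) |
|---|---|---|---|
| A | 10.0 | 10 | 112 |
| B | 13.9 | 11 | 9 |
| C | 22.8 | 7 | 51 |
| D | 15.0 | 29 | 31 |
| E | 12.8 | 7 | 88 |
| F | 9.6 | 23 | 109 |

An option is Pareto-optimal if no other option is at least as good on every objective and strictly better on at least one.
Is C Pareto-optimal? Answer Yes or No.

A: worse on max drawdown (10 vs 7).
B: worse on max drawdown (11 vs 7).
D: worse on max drawdown (29 vs 7).
E: worse on fees (88 vs 51).
F: worse on max drawdown (23 vs 7).
No option is at least as good as C on every objective and strictly better on one.

Yes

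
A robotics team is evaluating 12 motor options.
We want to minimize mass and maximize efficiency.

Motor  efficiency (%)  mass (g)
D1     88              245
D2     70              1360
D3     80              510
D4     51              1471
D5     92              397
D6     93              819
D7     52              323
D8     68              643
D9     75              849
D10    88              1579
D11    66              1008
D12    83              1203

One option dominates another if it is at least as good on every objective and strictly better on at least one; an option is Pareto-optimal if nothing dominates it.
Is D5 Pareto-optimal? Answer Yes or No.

D1: worse on efficiency (88 vs 92).
D2: worse on efficiency (70 vs 92).
D3: worse on efficiency (80 vs 92).
D4: worse on efficiency (51 vs 92).
D6: worse on mass (819 vs 397).
D7: worse on efficiency (52 vs 92).
D8: worse on efficiency (68 vs 92).
D9: worse on efficiency (75 vs 92).
D10: worse on efficiency (88 vs 92).
D11: worse on efficiency (66 vs 92).
D12: worse on efficiency (83 vs 92).
No option is at least as good as D5 on every objective and strictly better on one.

Yes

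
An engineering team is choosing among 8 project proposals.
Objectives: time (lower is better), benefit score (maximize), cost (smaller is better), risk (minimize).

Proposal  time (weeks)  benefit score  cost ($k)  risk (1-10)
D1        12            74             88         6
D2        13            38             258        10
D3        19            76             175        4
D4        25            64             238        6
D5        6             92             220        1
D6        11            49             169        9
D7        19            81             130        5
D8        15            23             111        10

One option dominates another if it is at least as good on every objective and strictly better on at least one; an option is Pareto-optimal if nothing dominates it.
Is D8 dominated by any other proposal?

Yes

D1 vs D8: time 12≤15, benefit score 74≥23, cost 88≤111, risk 6≤10 — D1 is at least as good on every objective and strictly better on at least one, so D1 dominates D8.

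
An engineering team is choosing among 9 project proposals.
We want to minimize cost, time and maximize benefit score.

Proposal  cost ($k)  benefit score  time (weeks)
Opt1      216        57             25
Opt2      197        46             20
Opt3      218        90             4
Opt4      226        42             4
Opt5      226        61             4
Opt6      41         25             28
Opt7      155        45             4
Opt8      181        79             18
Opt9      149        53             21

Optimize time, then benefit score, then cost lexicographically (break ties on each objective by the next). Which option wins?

Opt3

First minimize time: best is 4, kept {Opt3, Opt4, Opt5, Opt7}.
Then maximize benefit score: best is 90, kept {Opt3}.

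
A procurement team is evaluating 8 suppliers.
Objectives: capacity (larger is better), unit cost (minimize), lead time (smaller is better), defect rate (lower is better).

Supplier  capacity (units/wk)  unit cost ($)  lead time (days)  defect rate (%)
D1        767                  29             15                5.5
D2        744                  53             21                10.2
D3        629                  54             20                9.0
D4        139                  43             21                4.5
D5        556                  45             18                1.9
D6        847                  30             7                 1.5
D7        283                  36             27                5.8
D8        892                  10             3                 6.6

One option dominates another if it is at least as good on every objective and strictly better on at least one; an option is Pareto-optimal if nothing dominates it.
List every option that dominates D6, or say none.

none

D1: worse on capacity (767 vs 847).
D2: worse on capacity (744 vs 847).
D3: worse on capacity (629 vs 847).
D4: worse on capacity (139 vs 847).
D5: worse on capacity (556 vs 847).
D7: worse on capacity (283 vs 847).
D8: worse on defect rate (6.6 vs 1.5).
No option dominates D6.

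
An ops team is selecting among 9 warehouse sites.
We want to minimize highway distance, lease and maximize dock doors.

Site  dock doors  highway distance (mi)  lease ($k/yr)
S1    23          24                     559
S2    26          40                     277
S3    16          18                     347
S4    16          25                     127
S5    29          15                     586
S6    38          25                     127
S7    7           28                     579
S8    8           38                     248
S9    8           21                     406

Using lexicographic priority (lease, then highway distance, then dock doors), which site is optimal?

S6

First minimize lease: best is 127, kept {S4, S6}.
Then minimize highway distance: best is 25, kept {S4, S6}.
Then maximize dock doors: best is 38, kept {S6}.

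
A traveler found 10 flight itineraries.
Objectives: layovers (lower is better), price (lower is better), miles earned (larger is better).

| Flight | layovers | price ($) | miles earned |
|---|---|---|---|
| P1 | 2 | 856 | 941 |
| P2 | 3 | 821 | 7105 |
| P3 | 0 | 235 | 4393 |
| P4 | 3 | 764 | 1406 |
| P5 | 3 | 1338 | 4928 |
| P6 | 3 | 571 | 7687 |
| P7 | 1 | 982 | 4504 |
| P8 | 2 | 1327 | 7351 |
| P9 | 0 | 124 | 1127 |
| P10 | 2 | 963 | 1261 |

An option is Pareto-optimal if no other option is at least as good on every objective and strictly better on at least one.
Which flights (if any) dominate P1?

P3: layovers 0≤2, price 235≤856, miles earned 4393≥941 — dominates P1.
P9: layovers 0≤2, price 124≤856, miles earned 1127≥941 — dominates P1.
Others (P2, P4, P5, P6, P7, P8, P10) are each worse than P1 on at least one objective.

P3, P9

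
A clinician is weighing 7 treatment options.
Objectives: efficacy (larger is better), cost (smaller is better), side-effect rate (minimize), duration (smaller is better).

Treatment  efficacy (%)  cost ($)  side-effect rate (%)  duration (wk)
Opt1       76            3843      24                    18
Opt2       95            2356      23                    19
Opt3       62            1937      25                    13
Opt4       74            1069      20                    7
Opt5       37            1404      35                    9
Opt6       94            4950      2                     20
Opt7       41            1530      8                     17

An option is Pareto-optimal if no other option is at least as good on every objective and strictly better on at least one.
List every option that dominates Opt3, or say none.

Opt4

Opt4: efficacy 74≥62, cost 1069≤1937, side-effect rate 20≤25, duration 7≤13 — dominates Opt3.
Others (Opt1, Opt2, Opt5, Opt6, Opt7) are each worse than Opt3 on at least one objective.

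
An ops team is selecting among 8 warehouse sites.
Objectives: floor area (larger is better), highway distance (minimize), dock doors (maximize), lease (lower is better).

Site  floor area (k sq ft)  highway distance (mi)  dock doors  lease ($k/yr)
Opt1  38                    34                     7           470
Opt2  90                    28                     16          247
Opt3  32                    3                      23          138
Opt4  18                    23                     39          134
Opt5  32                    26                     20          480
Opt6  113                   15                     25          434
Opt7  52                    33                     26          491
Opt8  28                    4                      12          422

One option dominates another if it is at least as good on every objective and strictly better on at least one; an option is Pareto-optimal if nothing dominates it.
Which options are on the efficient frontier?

Opt2, Opt3, Opt4, Opt6, Opt7

Opt1: dominated by Opt2 (floor area 90≥38, highway distance 28≤34, dock doors 16≥7, lease 247≤470).
Opt2: not dominated.
Opt3: not dominated (best highway distance).
Opt4: not dominated (best dock doors).
Opt5: dominated by Opt3 (floor area 32≥32, highway distance 3≤26, dock doors 23≥20, lease 138≤480).
Opt6: not dominated (best floor area).
Opt7: not dominated.
Opt8: dominated by Opt3 (floor area 32≥28, highway distance 3≤4, dock doors 23≥12, lease 138≤422).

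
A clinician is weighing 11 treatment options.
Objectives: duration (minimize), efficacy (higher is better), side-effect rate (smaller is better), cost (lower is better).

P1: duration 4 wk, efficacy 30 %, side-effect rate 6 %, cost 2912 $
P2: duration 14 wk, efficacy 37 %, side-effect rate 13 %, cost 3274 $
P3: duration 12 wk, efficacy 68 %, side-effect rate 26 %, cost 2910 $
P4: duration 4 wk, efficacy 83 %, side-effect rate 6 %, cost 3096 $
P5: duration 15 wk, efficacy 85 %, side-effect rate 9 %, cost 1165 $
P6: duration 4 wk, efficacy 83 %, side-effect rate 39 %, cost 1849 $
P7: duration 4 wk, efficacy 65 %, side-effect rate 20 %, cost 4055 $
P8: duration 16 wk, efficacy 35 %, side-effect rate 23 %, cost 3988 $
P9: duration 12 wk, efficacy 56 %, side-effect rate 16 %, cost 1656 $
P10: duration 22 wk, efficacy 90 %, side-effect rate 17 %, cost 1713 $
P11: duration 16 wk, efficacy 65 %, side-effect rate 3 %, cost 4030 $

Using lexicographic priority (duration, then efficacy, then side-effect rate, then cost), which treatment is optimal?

P4

First minimize duration: best is 4, kept {P1, P4, P6, P7}.
Then maximize efficacy: best is 83, kept {P4, P6}.
Then minimize side-effect rate: best is 6, kept {P4}.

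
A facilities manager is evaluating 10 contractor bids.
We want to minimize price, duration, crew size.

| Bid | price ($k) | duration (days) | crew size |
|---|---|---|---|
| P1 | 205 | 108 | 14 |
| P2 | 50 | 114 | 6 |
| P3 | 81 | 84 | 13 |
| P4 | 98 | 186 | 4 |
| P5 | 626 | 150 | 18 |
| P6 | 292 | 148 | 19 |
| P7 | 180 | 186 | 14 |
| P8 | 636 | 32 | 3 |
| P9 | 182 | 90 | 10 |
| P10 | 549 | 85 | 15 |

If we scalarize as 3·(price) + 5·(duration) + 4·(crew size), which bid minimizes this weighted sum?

P1: 3·205 + 5·108 + 4·14 = 1211
P2: 3·50 + 5·114 + 4·6 = 744
P3: 3·81 + 5·84 + 4·13 = 715
P4: 3·98 + 5·186 + 4·4 = 1240
P5: 3·626 + 5·150 + 4·18 = 2700
P6: 3·292 + 5·148 + 4·19 = 1692
P7: 3·180 + 5·186 + 4·14 = 1526
P8: 3·636 + 5·32 + 4·3 = 2080
P9: 3·182 + 5·90 + 4·10 = 1036
P10: 3·549 + 5·85 + 4·15 = 2132
Lowest: P3 at 715.

P3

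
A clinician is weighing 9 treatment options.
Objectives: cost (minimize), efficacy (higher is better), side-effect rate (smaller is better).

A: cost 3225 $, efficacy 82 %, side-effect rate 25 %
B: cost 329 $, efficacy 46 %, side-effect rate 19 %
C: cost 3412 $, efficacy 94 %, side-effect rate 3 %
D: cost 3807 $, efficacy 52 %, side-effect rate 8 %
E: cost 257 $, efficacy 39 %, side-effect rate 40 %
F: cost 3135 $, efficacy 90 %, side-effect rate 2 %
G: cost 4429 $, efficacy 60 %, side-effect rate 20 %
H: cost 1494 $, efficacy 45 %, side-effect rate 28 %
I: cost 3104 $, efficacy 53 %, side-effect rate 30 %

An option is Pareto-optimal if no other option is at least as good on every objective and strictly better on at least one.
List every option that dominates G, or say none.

C, F

C: cost 3412≤4429, efficacy 94≥60, side-effect rate 3≤20 — dominates G.
F: cost 3135≤4429, efficacy 90≥60, side-effect rate 2≤20 — dominates G.
Others (A, B, D, E, H, I) are each worse than G on at least one objective.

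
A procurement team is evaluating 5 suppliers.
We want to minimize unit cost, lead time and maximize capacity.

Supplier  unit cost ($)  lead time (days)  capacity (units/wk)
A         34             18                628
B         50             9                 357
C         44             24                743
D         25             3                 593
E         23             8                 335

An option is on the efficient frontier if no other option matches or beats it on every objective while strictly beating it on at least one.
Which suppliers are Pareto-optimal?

A: not dominated.
B: dominated by D (unit cost 25≤50, lead time 3≤9, capacity 593≥357).
C: not dominated (best capacity).
D: not dominated (best lead time).
E: not dominated (best unit cost).

A, C, D, E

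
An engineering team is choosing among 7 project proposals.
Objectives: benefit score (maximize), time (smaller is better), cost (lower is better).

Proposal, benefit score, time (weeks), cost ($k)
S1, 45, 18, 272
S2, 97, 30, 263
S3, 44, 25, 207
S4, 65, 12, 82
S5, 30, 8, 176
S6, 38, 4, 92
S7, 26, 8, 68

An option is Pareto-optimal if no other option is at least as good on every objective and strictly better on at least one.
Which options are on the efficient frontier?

S1: dominated by S4 (benefit score 65≥45, time 12≤18, cost 82≤272).
S2: not dominated (best benefit score).
S3: dominated by S4 (benefit score 65≥44, time 12≤25, cost 82≤207).
S4: not dominated.
S5: dominated by S6 (benefit score 38≥30, time 4≤8, cost 92≤176).
S6: not dominated (best time).
S7: not dominated (best cost).

S2, S4, S6, S7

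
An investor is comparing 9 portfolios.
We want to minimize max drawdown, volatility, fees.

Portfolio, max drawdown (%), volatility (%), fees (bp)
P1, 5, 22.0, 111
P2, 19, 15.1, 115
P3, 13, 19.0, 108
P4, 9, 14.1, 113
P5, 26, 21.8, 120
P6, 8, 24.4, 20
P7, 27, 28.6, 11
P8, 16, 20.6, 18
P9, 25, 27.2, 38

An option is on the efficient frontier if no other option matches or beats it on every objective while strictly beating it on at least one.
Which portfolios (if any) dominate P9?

P6: max drawdown 8≤25, volatility 24.4≤27.2, fees 20≤38 — dominates P9.
P8: max drawdown 16≤25, volatility 20.6≤27.2, fees 18≤38 — dominates P9.
Others (P1, P2, P3, P4, P5, P7) are each worse than P9 on at least one objective.

P6, P8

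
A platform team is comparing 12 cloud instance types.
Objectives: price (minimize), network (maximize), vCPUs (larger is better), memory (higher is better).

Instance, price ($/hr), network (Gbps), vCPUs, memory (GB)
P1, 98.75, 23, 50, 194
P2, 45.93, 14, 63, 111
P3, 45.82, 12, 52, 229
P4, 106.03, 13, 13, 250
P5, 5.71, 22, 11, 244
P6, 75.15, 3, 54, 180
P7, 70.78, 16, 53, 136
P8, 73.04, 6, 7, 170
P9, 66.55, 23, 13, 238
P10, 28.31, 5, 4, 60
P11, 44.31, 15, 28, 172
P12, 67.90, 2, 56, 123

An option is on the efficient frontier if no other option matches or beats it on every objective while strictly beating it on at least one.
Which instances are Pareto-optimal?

P1, P2, P3, P4, P5, P6, P7, P9, P11, P12

P1: not dominated.
P2: not dominated (best vCPUs).
P3: not dominated.
P4: not dominated (best memory).
P5: not dominated (best price).
P6: not dominated.
P7: not dominated.
P8: dominated by P3 (price 45.82≤73.04, network 12≥6, vCPUs 52≥7, memory 229≥170).
P9: not dominated.
P10: dominated by P5 (price 5.71≤28.31, network 22≥5, vCPUs 11≥4, memory 244≥60).
P11: not dominated.
P12: not dominated.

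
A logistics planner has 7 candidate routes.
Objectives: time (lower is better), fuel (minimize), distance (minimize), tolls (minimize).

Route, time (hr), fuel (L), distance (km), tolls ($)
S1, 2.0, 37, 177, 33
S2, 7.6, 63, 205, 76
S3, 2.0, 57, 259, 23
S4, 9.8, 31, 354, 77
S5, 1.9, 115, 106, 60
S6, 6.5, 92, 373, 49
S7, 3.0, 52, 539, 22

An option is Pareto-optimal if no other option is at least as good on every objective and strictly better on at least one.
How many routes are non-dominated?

S1: not dominated.
S2: dominated by S1 (time 2.0≤7.6, fuel 37≤63, distance 177≤205, tolls 33≤76).
S3: not dominated.
S4: not dominated (best fuel).
S5: not dominated (best time).
S6: dominated by S1 (time 2.0≤6.5, fuel 37≤92, distance 177≤373, tolls 33≤49).
S7: not dominated (best tolls).
Pareto-optimal: S1, S3, S4, S5, S7 → 5.

5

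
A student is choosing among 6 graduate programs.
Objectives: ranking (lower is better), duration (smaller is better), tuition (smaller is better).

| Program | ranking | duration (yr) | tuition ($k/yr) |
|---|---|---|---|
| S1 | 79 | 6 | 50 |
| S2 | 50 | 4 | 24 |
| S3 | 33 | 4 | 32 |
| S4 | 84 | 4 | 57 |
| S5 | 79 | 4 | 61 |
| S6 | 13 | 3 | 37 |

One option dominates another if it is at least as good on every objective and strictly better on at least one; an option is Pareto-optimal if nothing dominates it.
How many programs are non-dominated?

S1: dominated by S2 (ranking 50≤79, duration 4≤6, tuition 24≤50).
S2: not dominated (best tuition).
S3: not dominated.
S4: dominated by S2 (ranking 50≤84, duration 4≤4, tuition 24≤57).
S5: dominated by S2 (ranking 50≤79, duration 4≤4, tuition 24≤61).
S6: not dominated (best ranking).
Pareto-optimal: S2, S3, S6 → 3.

3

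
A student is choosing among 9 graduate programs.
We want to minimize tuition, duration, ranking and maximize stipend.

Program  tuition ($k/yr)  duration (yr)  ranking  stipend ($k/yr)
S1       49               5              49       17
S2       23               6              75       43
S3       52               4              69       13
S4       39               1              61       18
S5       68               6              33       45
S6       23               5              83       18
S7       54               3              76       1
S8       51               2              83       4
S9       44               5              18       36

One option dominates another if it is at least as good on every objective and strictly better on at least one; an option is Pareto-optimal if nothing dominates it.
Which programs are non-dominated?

S2, S4, S5, S6, S9

S1: dominated by S9 (tuition 44≤49, duration 5≤5, ranking 18≤49, stipend 36≥17).
S2: not dominated.
S3: dominated by S4 (tuition 39≤52, duration 1≤4, ranking 61≤69, stipend 18≥13).
S4: not dominated (best duration).
S5: not dominated (best stipend).
S6: not dominated.
S7: dominated by S4 (tuition 39≤54, duration 1≤3, ranking 61≤76, stipend 18≥1).
S8: dominated by S4 (tuition 39≤51, duration 1≤2, ranking 61≤83, stipend 18≥4).
S9: not dominated (best ranking).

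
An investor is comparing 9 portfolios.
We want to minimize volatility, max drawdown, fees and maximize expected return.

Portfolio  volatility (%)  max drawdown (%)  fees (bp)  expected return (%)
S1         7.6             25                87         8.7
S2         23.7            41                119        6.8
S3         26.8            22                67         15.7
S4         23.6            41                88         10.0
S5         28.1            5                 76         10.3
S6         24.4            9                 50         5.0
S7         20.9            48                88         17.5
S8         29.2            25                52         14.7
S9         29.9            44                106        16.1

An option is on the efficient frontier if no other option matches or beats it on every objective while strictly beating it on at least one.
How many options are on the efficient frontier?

8

S1: not dominated (best volatility).
S2: dominated by S1 (volatility 7.6≤23.7, max drawdown 25≤41, fees 87≤119, expected return 8.7≥6.8).
S3: not dominated.
S4: not dominated.
S5: not dominated (best max drawdown).
S6: not dominated (best fees).
S7: not dominated (best expected return).
S8: not dominated.
S9: not dominated.
Pareto-optimal: S1, S3, S4, S5, S6, S7, S8, S9 → 8.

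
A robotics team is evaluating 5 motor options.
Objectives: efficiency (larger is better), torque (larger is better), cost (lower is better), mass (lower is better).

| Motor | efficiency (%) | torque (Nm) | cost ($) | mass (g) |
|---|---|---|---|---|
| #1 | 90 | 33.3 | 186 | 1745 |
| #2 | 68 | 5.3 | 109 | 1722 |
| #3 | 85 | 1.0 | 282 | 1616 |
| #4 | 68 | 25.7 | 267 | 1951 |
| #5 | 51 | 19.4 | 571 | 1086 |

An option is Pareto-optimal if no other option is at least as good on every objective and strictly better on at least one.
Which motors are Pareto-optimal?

#1: not dominated (best efficiency).
#2: not dominated (best cost).
#3: not dominated.
#4: dominated by #1 (efficiency 90≥68, torque 33.3≥25.7, cost 186≤267, mass 1745≤1951).
#5: not dominated (best mass).

#1, #2, #3, #5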